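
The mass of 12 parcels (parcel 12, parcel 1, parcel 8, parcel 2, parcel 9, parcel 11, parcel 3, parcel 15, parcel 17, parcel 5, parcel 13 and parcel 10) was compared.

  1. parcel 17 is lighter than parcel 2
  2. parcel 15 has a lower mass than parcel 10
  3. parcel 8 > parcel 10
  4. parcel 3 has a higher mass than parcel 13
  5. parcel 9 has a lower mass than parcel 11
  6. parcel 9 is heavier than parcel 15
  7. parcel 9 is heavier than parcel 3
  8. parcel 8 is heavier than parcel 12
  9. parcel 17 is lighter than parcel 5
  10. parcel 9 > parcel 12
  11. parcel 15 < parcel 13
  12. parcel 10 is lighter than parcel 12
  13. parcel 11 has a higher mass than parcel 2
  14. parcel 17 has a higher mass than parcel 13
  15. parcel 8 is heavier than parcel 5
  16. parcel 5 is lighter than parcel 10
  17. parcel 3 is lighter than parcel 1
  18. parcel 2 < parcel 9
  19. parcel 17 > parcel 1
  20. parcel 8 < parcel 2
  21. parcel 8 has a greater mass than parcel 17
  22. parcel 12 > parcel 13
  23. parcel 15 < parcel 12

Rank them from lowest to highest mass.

parcel 15 < parcel 13 < parcel 3 < parcel 1 < parcel 17 < parcel 5 < parcel 10 < parcel 12 < parcel 8 < parcel 2 < parcel 9 < parcel 11

Each adjacent pair is fixed by a given relation: parcel 15 < parcel 13; parcel 13 < parcel 3; parcel 3 < parcel 1; parcel 1 < parcel 17; parcel 17 < parcel 5; parcel 5 < parcel 10; parcel 10 < parcel 12; parcel 12 < parcel 8; parcel 8 < parcel 2; parcel 2 < parcel 9; parcel 9 < parcel 11. Chaining them end to end gives the full order.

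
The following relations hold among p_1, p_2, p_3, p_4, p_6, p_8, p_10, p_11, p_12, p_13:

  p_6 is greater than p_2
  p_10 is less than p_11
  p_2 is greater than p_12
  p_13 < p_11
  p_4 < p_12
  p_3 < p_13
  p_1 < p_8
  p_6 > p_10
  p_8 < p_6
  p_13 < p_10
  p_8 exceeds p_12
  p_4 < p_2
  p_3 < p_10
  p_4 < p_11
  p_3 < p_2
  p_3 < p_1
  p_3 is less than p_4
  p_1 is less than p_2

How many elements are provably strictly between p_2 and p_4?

1

The relations place p_4 below p_2. An element lies strictly between them when it is forced above p_4 and also forced below p_2.
Above p_4: {p_12, p_8, p_11, p_6}. Below p_2: {p_3, p_1, p_12}.
Intersection: {p_12} — 1.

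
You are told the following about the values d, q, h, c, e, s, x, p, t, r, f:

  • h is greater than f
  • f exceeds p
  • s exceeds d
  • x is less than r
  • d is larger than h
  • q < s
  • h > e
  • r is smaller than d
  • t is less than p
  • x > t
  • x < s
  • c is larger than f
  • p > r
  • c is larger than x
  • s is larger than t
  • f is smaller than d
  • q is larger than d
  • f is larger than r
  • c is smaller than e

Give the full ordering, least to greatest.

Each adjacent pair is fixed by a given relation: t < x; x < r; r < p; p < f; f < c; c < e; e < h; h < d; d < q; q < s. Chaining them end to end gives the full order.

t < x < r < p < f < c < e < h < d < q < s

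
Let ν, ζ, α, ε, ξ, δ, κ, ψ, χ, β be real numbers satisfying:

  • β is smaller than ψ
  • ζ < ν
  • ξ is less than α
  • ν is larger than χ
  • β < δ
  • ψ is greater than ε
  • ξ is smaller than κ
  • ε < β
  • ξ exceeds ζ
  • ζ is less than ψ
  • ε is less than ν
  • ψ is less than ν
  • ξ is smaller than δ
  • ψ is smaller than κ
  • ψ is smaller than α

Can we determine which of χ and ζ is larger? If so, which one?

Following every chain through ζ: above ζ we get ξ, δ, ψ, α, ν, κ.
χ is not reached, and no chain runs the other way from χ to ζ.
So the given relations leave the order of ζ and χ undetermined.

undetermined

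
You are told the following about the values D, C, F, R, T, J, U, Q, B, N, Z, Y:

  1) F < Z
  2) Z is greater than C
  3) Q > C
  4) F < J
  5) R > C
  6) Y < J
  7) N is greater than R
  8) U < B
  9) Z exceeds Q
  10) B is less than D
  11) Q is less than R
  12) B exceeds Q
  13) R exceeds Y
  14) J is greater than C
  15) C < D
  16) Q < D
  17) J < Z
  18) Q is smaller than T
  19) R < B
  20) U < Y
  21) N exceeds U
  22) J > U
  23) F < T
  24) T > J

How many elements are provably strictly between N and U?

2

Chaining upward from U reaches: Y, R, B, J, T, Z, D.
Chaining downward from N reaches: C, Q, Y, R.
Strictly between U and N are those in both lists: Y, R — 2 elements.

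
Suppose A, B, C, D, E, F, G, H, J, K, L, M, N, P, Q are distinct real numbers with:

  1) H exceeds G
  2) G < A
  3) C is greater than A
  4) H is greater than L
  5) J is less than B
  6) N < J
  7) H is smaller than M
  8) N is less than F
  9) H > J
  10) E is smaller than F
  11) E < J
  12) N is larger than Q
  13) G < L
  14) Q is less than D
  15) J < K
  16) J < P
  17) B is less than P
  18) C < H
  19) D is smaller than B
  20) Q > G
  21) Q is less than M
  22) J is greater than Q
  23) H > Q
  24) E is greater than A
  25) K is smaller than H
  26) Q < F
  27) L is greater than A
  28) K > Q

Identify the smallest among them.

G

Chaining upward from G: directly above it, A, Q, L, H; then N, E, C, D, J, F, K, M; then B, P.
That covers every other element, and nothing is given below G, so G is the smallest.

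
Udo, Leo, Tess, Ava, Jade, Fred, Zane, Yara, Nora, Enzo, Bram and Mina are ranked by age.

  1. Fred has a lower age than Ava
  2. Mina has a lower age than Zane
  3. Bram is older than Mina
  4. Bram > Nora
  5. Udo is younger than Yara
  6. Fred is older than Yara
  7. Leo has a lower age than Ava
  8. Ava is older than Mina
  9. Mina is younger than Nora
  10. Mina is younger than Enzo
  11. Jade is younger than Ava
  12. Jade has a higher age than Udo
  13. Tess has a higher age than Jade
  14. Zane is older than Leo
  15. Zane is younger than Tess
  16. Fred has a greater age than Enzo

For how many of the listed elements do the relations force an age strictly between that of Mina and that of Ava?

2

The relations place Mina below Ava. An element lies strictly between them when it is forced above Mina and also forced below Ava.
Above Mina: {Enzo, Zane, Tess, Fred, Nora, Bram}. Below Ava: {Leo, Udo, Enzo, Jade, Yara, Fred}.
Intersection: {Enzo, Fred} — 2.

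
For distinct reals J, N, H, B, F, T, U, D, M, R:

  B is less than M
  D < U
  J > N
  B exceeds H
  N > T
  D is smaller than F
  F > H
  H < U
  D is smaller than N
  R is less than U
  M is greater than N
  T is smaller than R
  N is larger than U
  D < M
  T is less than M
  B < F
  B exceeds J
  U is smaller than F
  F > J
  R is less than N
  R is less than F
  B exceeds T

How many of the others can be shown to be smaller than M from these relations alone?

Directly below M: T, D, N, B.
One step further: R, H, U, J (8 so far).
Nothing else is reachable below M; 8 in all.

8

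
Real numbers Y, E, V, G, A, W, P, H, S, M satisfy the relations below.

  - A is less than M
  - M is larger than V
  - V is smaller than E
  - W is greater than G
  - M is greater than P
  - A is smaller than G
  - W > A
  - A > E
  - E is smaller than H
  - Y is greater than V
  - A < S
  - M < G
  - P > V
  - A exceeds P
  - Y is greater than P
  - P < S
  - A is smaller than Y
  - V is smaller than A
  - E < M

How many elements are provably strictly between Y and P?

1

Chaining upward from P reaches: A, M, G, W, S.
Chaining downward from Y reaches: V, E, A.
Strictly between P and Y are those in both lists: A — 1 element.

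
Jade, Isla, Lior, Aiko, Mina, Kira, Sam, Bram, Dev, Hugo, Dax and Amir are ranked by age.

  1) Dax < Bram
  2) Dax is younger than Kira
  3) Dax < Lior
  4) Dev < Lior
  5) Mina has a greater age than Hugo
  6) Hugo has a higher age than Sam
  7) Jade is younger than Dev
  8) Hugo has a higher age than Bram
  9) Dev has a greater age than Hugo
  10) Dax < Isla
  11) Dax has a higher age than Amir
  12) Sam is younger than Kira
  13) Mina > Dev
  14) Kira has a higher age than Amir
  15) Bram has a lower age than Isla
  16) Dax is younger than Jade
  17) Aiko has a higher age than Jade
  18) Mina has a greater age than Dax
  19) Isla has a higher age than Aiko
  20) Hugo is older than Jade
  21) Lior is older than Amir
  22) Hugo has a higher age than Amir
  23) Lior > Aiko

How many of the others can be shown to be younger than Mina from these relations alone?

From Mina the given relations immediately reach Dax, Hugo, Dev.
From those, Amir, Sam, Bram, Jade — 7 in total.
Nothing else is reachable below Mina; 7 in all.

7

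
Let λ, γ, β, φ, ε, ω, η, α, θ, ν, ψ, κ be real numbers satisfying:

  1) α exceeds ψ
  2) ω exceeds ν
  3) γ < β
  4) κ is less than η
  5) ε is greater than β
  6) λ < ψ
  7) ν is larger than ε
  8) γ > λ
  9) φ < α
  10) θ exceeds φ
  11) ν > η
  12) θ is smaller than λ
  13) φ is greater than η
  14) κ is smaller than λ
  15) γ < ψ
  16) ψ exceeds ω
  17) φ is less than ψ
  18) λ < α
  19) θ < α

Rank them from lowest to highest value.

κ < η < φ < θ < λ < γ < β < ε < ν < ω < ψ < α

The consecutive links are each given: κ < η; η < φ; φ < θ; θ < λ; λ < γ; γ < β; β < ε; ε < ν; ν < ω; ω < ψ; ψ < α.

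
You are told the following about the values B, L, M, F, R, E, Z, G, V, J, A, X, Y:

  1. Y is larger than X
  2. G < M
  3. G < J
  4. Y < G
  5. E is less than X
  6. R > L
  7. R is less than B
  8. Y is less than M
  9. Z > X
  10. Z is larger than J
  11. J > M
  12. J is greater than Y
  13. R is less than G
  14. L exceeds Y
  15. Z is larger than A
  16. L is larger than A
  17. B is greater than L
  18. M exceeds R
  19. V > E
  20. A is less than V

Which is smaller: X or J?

X

The relevant relations are X < Y; Y < L; L < R; R < G; G < M; M < J.
Together: X < Y < L < R < G < M < J.
So X < J; X is the smaller of the two.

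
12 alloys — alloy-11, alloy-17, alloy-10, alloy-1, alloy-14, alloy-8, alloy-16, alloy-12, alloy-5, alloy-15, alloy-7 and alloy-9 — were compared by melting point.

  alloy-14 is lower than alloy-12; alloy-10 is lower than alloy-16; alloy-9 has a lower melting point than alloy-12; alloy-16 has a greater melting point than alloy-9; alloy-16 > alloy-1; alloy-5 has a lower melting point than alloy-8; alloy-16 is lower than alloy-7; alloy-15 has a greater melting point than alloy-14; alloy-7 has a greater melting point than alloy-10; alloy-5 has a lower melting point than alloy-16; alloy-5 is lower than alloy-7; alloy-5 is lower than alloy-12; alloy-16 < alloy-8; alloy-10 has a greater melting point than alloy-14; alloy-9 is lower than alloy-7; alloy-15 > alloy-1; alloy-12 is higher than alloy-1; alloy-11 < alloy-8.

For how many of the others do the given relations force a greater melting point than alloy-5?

From alloy-5 the given relations immediately reach alloy-16, alloy-12, alloy-8, alloy-7.
No other element is forced above alloy-5 by the given relations, so the count is 4.

4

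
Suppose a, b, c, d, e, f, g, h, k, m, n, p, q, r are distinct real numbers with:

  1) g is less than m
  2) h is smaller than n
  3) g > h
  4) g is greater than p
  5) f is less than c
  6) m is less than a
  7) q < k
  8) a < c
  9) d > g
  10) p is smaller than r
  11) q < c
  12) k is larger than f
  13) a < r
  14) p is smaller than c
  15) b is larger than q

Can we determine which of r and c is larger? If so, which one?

Following every chain through r: below r we get p, h, g, m, a.
c is not reached, and no chain runs the other way from c to r.
So the given relations leave the order of r and c undetermined.

undetermined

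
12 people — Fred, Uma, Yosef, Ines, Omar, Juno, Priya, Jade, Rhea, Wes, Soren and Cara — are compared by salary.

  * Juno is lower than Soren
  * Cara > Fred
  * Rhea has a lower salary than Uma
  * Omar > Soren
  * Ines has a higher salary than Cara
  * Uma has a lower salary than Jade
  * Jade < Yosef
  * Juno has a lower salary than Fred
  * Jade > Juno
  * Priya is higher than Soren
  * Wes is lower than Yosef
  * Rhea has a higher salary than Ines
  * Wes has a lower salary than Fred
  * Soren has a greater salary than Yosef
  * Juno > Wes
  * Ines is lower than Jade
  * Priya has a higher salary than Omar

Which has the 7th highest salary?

The consecutive relations fix a unique order: Wes < Juno < Fred < Cara < Ines < Rhea < Uma < Jade < Yosef < Soren < Omar < Priya.
Counting 7 from the largest end gives Rhea.

Rhea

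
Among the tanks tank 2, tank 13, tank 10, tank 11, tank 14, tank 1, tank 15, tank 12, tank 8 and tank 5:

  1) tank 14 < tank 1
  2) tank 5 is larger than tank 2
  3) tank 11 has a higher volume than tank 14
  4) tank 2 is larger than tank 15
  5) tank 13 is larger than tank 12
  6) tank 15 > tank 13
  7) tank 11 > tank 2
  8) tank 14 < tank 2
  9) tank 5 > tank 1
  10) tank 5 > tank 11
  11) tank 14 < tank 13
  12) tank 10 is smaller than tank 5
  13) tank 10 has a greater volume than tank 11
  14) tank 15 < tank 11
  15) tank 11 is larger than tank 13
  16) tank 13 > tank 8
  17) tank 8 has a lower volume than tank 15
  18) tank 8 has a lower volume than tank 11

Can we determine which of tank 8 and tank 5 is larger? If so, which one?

tank 5

tank 8 < tank 13 and tank 13 < tank 15 give tank 8 < tank 15.
With tank 15 < tank 2: tank 8 < tank 13 < tank 15 < tank 2.
Then tank 2 < tank 11 extends the chain to tank 11.
Then tank 11 < tank 5 extends the chain to tank 5.
So tank 5 is larger.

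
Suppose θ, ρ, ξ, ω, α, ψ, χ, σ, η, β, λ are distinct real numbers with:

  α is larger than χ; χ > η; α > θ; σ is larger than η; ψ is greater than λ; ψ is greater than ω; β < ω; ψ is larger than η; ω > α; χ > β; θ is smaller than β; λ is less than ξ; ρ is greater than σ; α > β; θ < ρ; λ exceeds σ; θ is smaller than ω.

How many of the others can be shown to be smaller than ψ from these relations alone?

8

From ψ the given relations immediately reach η, λ, ω.
From those, θ, σ, β, α — 7 in total.
From those, χ — 8 in total.
No other element is forced below ψ by the given relations, so the count is 8.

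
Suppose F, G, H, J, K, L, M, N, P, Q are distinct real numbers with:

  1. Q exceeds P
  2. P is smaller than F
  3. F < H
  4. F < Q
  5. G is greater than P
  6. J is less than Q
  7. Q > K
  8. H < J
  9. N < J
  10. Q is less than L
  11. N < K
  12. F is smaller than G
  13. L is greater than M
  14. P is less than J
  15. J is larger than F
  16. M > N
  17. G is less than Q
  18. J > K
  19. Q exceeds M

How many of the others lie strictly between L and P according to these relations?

Chaining upward from P reaches: F, H, G, J, Q.
Chaining downward from L reaches: N, M, F, K, H, G, J, Q.
Strictly between P and L are those in both lists: F, H, G, J, Q — 5 elements.

5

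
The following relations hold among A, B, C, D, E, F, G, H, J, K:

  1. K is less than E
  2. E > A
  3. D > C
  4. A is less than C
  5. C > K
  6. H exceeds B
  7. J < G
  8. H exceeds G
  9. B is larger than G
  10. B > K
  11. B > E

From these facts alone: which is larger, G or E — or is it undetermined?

undetermined

Following every chain through E: above E we get B, H; below E we get K, A.
G is not reached, and no chain runs the other way from G to E.
So the given relations leave the order of E and G undetermined.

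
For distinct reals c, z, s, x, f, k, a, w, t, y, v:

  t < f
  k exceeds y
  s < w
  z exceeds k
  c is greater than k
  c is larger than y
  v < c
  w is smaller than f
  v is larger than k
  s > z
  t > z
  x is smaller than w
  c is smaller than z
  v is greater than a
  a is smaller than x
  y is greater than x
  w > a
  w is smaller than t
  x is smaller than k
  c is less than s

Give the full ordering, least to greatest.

a < x < y < k < v < c < z < s < w < t < f

Each adjacent pair is fixed by a given relation: a < x; x < y; y < k; k < v; v < c; c < z; z < s; s < w; w < t; t < f. Chaining them end to end gives the full order.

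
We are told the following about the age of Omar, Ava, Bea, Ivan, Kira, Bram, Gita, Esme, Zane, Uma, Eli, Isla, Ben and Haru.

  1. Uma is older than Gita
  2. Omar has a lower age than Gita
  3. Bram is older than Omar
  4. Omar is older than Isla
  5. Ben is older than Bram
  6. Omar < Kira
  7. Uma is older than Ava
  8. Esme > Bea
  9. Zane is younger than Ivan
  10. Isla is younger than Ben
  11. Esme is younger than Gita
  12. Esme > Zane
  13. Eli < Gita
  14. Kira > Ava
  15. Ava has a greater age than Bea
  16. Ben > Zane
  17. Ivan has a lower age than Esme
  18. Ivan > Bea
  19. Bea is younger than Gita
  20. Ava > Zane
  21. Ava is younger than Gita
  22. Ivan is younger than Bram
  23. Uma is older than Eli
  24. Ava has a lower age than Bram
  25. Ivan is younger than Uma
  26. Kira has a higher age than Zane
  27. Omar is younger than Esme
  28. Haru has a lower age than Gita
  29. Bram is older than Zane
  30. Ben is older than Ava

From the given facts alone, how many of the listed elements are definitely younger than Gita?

Directly below Gita: Omar, Bea, Ava, Eli, Esme, Haru.
One step further: Isla, Zane, Ivan (9 so far).
Nothing else is reachable below Gita; 9 in all.

9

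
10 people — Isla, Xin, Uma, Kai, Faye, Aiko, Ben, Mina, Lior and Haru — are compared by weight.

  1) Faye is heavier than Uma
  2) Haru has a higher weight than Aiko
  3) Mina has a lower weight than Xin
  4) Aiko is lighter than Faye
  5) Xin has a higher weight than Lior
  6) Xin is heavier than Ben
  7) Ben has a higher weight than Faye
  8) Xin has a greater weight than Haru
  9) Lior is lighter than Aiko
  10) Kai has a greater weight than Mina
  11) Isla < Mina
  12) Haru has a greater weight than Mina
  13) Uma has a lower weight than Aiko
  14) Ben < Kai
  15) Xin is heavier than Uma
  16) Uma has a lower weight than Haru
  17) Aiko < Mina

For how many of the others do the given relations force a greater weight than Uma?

From Uma the given relations immediately reach Aiko, Faye, Haru, Xin.
From those, Mina, Ben — 6 in total.
From those, Kai — 7 in total.
Nothing else is reachable above Uma; 7 in all.

7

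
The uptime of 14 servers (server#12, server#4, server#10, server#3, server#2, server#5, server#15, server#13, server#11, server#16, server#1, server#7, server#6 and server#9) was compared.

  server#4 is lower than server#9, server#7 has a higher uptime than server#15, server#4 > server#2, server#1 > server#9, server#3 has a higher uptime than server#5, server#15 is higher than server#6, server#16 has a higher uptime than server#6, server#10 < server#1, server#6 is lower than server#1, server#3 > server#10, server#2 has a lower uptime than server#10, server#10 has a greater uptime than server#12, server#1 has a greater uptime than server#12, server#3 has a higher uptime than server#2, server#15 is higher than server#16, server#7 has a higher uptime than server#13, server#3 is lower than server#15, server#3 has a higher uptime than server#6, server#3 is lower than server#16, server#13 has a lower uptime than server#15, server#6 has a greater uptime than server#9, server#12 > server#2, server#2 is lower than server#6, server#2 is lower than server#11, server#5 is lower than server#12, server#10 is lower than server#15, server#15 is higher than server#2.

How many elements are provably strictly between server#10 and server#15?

The relations place server#10 below server#15. An element lies strictly between them when it is forced above server#10 and also forced below server#15.
Above server#10: {server#3, server#16, server#1, server#7}. Below server#15: {server#2, server#4, server#5, server#9, server#6, server#12, server#13, server#3, server#16}.
Intersection: {server#3, server#16} — 2.

2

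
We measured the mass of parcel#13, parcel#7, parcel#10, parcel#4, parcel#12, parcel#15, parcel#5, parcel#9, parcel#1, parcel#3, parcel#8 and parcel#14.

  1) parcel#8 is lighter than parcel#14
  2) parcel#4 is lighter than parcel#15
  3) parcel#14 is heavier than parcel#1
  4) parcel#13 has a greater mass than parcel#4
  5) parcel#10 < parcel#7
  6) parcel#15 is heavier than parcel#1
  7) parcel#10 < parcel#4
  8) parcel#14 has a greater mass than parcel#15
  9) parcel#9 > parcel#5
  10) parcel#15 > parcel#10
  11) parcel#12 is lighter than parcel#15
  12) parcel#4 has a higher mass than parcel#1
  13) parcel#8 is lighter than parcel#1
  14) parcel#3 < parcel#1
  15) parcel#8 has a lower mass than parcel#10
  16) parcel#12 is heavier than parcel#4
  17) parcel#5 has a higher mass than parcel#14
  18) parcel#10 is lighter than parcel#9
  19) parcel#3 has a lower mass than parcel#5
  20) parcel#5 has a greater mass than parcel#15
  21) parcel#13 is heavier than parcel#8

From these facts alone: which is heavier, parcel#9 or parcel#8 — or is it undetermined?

parcel#9

The relevant relations are parcel#8 < parcel#1; parcel#1 < parcel#4; parcel#4 < parcel#12; parcel#12 < parcel#15; parcel#15 < parcel#14; parcel#14 < parcel#5; parcel#5 < parcel#9.
Together: parcel#8 < parcel#1 < parcel#4 < parcel#12 < parcel#15 < parcel#14 < parcel#5 < parcel#9.
So parcel#9 is heavier.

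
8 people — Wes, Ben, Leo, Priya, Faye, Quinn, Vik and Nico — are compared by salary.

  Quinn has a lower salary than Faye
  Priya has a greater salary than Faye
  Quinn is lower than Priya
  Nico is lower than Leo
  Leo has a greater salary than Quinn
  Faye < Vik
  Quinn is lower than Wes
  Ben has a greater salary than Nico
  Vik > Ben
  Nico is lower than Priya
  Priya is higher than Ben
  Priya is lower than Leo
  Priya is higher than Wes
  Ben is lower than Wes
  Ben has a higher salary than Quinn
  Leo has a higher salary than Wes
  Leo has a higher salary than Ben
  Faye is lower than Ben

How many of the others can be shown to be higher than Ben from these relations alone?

The elements the relations force above Ben are Wes, Priya, Vik, Leo — no chain reaches any other.
That is 4.

4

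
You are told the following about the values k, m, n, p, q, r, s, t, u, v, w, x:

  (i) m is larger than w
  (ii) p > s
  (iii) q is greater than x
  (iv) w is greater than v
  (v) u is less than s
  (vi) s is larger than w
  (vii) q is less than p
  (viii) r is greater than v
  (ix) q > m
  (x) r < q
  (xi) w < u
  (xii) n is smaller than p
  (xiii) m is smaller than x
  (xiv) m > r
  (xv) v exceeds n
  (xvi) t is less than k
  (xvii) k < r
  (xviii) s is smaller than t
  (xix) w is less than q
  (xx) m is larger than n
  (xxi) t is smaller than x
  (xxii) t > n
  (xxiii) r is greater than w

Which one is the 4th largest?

Chaining the given pairs: n < v < w < u < s < t < k < r < m < x < q < p.
The 4th largest is m.

m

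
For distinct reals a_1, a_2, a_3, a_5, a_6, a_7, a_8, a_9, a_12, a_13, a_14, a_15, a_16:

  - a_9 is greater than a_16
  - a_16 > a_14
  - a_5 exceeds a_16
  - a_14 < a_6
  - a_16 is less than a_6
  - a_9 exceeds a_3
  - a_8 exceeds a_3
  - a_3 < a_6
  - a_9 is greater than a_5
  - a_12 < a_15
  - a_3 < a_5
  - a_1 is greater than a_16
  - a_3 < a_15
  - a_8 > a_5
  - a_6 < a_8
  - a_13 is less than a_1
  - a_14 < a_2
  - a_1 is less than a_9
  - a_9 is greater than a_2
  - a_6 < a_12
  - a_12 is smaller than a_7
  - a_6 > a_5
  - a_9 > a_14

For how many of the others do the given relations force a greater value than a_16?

8

The elements the relations force above a_16 are a_1, a_5, a_9, a_6, a_12, a_7, a_8, a_15 — no chain reaches any other.
That is 8.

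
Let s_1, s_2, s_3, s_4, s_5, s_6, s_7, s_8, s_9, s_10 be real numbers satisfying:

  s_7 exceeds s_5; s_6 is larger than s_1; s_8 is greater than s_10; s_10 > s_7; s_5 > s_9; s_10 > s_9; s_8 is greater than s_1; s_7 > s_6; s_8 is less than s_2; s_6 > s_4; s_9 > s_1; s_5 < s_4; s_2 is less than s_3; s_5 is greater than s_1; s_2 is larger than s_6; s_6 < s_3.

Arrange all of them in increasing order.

s_1 < s_9 < s_5 < s_4 < s_6 < s_7 < s_10 < s_8 < s_2 < s_3

Nothing is placed below s_1, so it is least; from there s_1 < s_9; s_9 < s_5; s_5 < s_4; s_4 < s_6; s_6 < s_7; s_7 < s_10; s_10 < s_8; s_8 < s_2; s_2 < s_3, each given directly.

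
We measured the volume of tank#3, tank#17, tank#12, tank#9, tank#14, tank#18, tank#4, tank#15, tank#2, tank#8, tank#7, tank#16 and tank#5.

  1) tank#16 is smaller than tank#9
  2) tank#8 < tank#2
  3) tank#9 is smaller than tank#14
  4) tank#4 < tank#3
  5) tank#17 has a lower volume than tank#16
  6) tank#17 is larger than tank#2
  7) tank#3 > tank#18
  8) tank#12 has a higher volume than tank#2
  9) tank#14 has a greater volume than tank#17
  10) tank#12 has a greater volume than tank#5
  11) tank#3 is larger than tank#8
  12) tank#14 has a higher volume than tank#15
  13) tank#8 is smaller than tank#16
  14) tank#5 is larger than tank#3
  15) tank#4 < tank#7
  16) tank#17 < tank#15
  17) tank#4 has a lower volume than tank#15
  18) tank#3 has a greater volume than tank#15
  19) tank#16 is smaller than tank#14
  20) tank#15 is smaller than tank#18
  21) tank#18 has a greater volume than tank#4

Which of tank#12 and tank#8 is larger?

tank#12

tank#8 < tank#2 < tank#17 < tank#15 < tank#18 < tank#3 < tank#5 < tank#12, by transitivity through tank#2, tank#17, tank#15, tank#18, tank#3, tank#5.
So tank#8 < tank#12; tank#12 is the larger of the two.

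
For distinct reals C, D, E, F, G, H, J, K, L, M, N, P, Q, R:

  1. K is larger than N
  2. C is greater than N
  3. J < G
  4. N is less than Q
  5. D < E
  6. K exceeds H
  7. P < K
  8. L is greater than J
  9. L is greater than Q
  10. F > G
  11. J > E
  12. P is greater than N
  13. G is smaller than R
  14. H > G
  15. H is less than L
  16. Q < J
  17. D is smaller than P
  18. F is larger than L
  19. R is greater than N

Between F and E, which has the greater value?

F

E < J < G < H < L < F, by transitivity through J, G, H, L.
So E < F; F is the larger of the two.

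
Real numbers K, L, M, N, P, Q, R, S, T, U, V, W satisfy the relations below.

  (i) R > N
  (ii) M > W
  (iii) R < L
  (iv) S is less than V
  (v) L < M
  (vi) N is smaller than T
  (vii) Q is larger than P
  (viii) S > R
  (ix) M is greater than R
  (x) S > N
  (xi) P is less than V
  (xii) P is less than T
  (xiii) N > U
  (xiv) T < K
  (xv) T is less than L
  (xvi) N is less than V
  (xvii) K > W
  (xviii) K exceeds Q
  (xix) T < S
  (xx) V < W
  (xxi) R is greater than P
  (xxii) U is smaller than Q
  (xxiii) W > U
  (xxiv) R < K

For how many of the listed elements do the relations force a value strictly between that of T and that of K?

3

Chaining upward from T reaches: S, V, L, W, M.
Chaining downward from K reaches: P, U, N, R, S, Q, V, W.
Strictly between T and K are those in both lists: S, V, W — 3 elements.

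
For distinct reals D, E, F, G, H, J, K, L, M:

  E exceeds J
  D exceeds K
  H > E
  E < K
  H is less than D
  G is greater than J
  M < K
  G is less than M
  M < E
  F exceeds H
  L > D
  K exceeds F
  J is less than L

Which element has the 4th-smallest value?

The consecutive relations fix a unique order: J < G < M < E < H < F < K < D < L.
The 4th smallest is E.

E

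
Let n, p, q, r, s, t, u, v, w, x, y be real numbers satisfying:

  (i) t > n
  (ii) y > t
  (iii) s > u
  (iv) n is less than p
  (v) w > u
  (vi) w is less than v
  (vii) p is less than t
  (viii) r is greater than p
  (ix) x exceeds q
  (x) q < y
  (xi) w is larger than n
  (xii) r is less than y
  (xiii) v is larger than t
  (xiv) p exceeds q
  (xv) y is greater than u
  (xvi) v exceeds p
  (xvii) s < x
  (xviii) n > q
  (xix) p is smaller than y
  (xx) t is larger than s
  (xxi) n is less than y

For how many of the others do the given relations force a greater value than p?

4

Directly above p: r, t, y, v.
Nothing else is reachable above p; 4 in all.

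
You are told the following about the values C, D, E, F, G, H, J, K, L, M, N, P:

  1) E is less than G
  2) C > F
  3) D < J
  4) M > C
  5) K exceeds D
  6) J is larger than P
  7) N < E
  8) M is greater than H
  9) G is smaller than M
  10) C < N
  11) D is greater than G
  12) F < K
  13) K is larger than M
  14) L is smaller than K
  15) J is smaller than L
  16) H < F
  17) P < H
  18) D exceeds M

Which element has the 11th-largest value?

Piecing the relations together gives one ordering: P < H < F < C < N < E < G < M < D < J < L < K.
The 11th largest is H.

H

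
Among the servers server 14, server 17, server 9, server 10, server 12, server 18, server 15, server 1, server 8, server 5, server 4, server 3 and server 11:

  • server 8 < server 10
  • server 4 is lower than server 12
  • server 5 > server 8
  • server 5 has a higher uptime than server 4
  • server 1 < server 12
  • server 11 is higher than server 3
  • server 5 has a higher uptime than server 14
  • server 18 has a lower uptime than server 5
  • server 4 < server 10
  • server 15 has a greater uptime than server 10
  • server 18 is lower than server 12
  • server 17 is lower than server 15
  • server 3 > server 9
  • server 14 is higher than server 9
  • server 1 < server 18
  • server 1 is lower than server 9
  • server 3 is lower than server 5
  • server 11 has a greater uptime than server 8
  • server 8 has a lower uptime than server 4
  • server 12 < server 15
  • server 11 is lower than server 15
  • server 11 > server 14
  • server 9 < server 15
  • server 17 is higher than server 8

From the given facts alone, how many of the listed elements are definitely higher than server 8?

7

The elements the relations force above server 8 are server 4, server 11, server 10, server 12, server 17, server 5, server 15 — no chain reaches any other.
That is 7.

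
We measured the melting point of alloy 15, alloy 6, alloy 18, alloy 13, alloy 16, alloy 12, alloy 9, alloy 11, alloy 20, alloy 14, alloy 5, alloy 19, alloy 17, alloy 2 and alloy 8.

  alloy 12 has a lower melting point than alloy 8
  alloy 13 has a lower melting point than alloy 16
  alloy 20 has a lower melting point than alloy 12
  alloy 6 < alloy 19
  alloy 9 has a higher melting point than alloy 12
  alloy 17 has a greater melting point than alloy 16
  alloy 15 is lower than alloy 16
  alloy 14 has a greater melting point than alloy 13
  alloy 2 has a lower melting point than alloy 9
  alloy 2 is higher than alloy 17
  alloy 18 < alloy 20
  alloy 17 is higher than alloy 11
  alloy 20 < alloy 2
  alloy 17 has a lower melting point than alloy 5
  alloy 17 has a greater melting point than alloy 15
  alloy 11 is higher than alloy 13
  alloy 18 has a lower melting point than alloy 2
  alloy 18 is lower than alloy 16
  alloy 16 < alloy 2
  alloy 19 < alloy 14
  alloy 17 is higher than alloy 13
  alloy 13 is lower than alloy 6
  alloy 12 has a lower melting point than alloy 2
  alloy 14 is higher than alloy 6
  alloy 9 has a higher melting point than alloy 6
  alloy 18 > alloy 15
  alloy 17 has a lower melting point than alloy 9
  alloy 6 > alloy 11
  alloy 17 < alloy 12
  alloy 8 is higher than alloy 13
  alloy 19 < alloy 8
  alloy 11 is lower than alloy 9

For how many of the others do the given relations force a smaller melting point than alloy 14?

From alloy 14 the given relations immediately reach alloy 13, alloy 6, alloy 19.
From those, alloy 11 — 4 in total.
No other element is forced below alloy 14 by the given relations, so the count is 4.

4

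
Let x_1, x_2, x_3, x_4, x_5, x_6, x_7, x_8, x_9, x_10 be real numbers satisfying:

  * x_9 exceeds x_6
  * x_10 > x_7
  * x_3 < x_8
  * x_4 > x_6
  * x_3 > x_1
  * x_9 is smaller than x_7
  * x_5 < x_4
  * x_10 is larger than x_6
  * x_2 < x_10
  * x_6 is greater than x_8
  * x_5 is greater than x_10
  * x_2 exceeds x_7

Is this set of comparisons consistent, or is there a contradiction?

consistent

Every relation is compatible with x_1 < x_3 < x_8 < x_6 < x_9 < x_7 < x_2 < x_10 < x_5 < x_4; the set is consistent.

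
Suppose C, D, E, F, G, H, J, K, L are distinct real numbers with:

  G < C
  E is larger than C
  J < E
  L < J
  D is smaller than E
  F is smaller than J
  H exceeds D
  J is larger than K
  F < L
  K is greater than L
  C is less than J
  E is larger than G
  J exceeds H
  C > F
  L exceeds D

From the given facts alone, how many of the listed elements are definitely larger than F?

5

From F the given relations immediately reach C, L, J.
From those, K, E — 5 in total.
No other element is forced above F by the given relations, so the count is 5.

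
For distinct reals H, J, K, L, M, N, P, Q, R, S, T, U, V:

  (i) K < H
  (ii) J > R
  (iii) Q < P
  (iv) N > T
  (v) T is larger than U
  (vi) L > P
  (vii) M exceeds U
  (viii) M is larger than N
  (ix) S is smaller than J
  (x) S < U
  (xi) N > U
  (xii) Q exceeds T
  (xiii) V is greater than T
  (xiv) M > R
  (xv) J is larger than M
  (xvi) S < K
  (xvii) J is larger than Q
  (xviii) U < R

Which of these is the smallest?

S

U is not least since S < U; K is not least since S < K; T is not least since U < T; H is not least since K < H; V is not least since T < V; N is not least since T < N; Q is not least since T < Q; R is not least since U < R; M is not least since N < M; P is not least since Q < P; L is not least since P < L; J is not least since M < J.
Only S has nothing below it, so S is the smallest.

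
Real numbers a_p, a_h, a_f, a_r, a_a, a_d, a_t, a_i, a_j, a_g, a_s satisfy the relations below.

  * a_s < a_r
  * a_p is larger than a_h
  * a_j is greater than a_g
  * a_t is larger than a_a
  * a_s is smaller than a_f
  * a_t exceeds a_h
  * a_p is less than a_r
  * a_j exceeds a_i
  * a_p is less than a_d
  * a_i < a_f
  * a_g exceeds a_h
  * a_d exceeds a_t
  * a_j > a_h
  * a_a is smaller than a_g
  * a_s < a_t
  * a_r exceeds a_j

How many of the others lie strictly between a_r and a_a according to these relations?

Chaining upward from a_a reaches: a_g, a_j, a_t, a_d.
Chaining downward from a_r reaches: a_h, a_s, a_g, a_i, a_p, a_j.
Strictly between a_a and a_r are those in both lists: a_g, a_j — 2 elements.

2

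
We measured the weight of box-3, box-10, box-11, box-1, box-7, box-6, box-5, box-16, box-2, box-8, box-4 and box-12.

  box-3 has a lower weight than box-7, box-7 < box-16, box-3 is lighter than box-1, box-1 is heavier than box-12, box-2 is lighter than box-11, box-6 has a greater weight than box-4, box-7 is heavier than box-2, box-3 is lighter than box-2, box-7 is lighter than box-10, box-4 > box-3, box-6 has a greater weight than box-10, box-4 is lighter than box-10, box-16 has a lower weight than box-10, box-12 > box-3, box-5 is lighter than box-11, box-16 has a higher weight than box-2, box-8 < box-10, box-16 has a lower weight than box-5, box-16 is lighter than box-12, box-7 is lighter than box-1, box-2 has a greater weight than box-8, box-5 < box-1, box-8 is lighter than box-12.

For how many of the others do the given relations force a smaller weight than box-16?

4

The elements the relations force below box-16 are box-3, box-8, box-2, box-7 — no chain reaches any other.
That is 4.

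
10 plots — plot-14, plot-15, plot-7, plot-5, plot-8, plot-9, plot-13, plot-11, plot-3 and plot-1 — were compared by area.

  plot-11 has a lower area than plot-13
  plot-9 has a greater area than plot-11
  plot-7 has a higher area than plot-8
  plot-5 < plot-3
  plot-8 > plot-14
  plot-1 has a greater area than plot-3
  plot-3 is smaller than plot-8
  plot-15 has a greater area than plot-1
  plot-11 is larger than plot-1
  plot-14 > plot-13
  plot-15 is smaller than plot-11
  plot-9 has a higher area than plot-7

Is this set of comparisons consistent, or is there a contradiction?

consistent

The single ordering plot-5 < plot-3 < plot-1 < plot-15 < plot-11 < plot-13 < plot-14 < plot-8 < plot-7 < plot-9 satisfies every listed relation, so no contradiction arises.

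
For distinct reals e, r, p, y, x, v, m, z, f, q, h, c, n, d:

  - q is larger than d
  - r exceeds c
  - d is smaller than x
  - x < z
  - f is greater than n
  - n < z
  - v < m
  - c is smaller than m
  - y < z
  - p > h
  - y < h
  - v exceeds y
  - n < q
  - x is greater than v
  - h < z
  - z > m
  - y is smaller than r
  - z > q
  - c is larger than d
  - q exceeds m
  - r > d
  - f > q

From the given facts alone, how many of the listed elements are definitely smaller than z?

The elements the relations force below z are y, h, n, v, d, x, c, m, q — no chain reaches any other.
That is 9.

9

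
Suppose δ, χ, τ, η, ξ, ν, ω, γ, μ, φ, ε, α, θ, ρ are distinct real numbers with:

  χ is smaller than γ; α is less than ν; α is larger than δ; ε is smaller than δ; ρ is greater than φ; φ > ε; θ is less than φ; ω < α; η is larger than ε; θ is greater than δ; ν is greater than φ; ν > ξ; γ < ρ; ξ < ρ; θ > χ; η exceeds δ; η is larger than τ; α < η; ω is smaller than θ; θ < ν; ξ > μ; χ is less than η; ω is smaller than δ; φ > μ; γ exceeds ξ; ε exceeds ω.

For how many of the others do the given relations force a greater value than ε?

The elements the relations force above ε are δ, θ, α, φ, η, ν, ρ — no chain reaches any other.
That is 7.

7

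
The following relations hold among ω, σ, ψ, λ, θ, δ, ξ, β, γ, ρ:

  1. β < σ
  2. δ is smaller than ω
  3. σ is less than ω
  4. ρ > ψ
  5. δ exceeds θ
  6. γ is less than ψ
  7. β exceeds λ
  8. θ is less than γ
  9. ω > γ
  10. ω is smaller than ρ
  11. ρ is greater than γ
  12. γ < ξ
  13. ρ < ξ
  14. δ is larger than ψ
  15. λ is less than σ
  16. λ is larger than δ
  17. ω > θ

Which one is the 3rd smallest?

ψ

The consecutive relations fix a unique order: θ < γ < ψ < δ < λ < β < σ < ω < ρ < ξ.
The 3rd smallest is ψ.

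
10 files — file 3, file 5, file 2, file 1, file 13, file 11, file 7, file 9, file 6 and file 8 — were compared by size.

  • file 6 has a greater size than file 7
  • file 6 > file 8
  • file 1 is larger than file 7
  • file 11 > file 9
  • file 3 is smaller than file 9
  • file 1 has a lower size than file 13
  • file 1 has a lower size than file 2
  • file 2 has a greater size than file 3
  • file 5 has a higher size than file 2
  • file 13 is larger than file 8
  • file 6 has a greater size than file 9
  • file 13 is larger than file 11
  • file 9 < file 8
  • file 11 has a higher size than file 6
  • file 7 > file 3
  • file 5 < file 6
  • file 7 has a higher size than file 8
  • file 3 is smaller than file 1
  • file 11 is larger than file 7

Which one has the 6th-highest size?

file 1

Chaining the given pairs: file 3 < file 9 < file 8 < file 7 < file 1 < file 2 < file 5 < file 6 < file 11 < file 13.
The 6th largest is file 1.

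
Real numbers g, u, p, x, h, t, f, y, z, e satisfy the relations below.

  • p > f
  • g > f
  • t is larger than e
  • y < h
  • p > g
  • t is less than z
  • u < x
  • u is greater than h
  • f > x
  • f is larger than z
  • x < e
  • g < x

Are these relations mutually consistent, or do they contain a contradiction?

Chaining the given relations yields x < e < t < z < f < g, so x < g. But one relation states g < x. These cannot both hold.

inconsistent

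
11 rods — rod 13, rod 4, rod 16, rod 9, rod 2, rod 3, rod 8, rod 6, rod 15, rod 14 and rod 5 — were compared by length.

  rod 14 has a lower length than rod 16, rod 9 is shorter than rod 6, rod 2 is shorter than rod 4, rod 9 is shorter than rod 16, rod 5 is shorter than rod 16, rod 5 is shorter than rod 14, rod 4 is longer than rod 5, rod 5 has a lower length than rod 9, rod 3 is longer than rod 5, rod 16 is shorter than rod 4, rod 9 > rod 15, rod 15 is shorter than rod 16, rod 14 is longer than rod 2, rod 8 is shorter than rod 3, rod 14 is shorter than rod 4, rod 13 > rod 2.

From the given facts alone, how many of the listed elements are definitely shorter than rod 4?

The elements the relations force below rod 4 are rod 15, rod 5, rod 2, rod 14, rod 9, rod 16 — no chain reaches any other.
That is 6.

6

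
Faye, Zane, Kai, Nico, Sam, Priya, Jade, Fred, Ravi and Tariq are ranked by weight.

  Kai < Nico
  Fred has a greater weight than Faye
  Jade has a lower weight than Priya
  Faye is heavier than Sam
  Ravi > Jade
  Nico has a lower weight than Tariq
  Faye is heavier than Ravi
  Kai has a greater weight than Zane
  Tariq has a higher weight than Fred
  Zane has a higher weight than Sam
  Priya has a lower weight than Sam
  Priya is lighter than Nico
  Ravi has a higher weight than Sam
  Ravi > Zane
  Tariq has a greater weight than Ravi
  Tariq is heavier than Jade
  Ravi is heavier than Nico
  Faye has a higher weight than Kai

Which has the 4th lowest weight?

The consecutive relations fix a unique order: Jade < Priya < Sam < Zane < Kai < Nico < Ravi < Faye < Fred < Tariq.
The 4th smallest is Zane.

Zane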